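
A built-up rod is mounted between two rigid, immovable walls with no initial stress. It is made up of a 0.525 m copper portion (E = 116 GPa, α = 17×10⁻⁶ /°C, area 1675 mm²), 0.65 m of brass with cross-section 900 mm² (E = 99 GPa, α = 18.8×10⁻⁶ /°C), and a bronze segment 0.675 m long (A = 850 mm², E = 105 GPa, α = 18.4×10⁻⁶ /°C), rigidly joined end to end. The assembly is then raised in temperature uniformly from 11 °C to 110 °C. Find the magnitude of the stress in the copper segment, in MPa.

Free thermal expansion of the whole bar: Σ αᵢΔT Lᵢ = 17×10⁻⁶×99×525 + 18.8×10⁻⁶×99×650 + 18.4×10⁻⁶×99×675 = 3.323 mm.
Since the ends are fixed, an axial force P builds up, equal in every segment, with P · Σ Lᵢ/(AᵢEᵢ) = δ_free.
Σ Lᵢ/(AᵢEᵢ) = 525/(1675×116×10³) + 650/(900×99×10³) + 675/(850×105×10³) = 1.756×10⁻⁵ mm/N.
Hence P = δ_free / Σ(L/AE) = 3.323/1.756×10⁻⁵ = 189.2 kN (compressive).
σ_{copper} = P / A = 189200 / 1675 = 113 MPa.

σ ≈ 113 MPa (compressive)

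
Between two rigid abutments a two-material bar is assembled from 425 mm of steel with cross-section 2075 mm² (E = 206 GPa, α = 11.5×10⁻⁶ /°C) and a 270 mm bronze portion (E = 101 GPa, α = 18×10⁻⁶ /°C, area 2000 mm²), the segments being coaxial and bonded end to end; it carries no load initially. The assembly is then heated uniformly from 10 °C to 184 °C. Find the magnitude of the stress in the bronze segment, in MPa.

Free thermal expansion of the whole bar: Σ αᵢΔT Lᵢ = 11.5×10⁻⁶×174×425 + 18×10⁻⁶×174×270 = 1.696 mm.
The walls prevent any net length change, so an axial force P (same in every segment) develops. Compatibility: P · Σ Lᵢ/(AᵢEᵢ) = δ_free.
Σ Lᵢ/(AᵢEᵢ) = 425/(2075×206×10³) + 270/(2000×101×10³) = 2.331×10⁻⁶ mm/N.
So P = 1.696 / 2.331×10⁻⁶ = 727.6 kN, compressive.
σ_{bronze} = P / A = 727600 / 2000 = 363.8 MPa.

σ ≈ 364 MPa (compressive)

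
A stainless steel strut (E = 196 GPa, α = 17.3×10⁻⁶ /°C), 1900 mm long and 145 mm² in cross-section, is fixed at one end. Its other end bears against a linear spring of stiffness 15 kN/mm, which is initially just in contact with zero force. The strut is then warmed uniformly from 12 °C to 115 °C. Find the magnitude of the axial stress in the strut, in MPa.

σ ≈ 175 MPa (compressive)

The unrestrained thermal change is αΔT L = 17.3×10⁻⁶ × 103 × 1900 = 3.386 mm.
Let P be the compressive force at the spring. The strut shortens elastically by PL/(AE) and the spring compresses by P/k; together these equal δ_free.
P [ L/(AE) + 1/k ] = δ_free → P [ 1900/(145×196×10³) + 1/(15×10³) ] = 3.386.
P = 3.386 / 0.0001335 = 25360 N.
σ = P/A = 25360/145 = 174.9 MPa.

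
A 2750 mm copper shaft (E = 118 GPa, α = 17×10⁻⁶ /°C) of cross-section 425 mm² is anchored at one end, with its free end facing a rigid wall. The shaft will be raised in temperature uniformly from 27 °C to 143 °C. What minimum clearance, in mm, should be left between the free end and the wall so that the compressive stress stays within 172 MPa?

g ≈ 1.41 mm

With no wall the shaft would lengthen by αΔT L = 17×10⁻⁶ × 116 × 2750 = 5.423 mm.
At the allowable stress the elastic shortening the wall may impose is σL/E = 172 × 2750 / (118×10³) = 4.008 mm.
So the gap has to take up the difference, g_min = δ_free − σL/E = 5.423 − 4.008 = 1.415 mm.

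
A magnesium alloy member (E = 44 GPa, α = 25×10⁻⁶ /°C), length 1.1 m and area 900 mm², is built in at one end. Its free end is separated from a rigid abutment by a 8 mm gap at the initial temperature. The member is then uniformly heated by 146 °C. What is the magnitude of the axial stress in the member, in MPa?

σ ≈ 0 MPa

Unrestrained expansion: δ_free = αΔT L = 25×10⁻⁶ × 146 × 1100 = 4.015 mm.
This is smaller than the 8 mm clearance, so the member expands freely without reaching the stop — the stress is zero.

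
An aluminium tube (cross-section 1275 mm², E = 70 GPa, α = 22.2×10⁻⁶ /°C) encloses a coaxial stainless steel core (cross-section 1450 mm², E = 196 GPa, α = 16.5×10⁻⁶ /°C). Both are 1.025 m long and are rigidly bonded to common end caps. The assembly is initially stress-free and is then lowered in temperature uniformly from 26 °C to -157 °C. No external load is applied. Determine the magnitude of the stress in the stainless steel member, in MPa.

σ ≈ 48.9 MPa (compressive)

The aluminium has the larger α, so on cooling it would change length more than the stainless steel if both were free. The rigid plates force a common final length, so the aluminium is put into tension and the stainless steel into compression, with equal and opposite forces P (no external load).
Compatibility of the two members (thermal + elastic change equal): (α₁ − α₂)ΔT = P·[1/(A₁E₁) + 1/(A₂E₂)].
|α₁ − α₂|·ΔT = 5.7×10⁻⁶ × 183 = 0.001043.
1/(A₁E₁) + 1/(A₂E₂) = 1/(1275×70×10³) + 1/(1450×196×10³) = 1.472×10⁻⁸ N⁻¹.
So P = 0.001043 / 1.472×10⁻⁸ = 70.85 kN.
σ_{stainless steel} = P/A₂ = 70850/1450 = 48.86 MPa, compressive.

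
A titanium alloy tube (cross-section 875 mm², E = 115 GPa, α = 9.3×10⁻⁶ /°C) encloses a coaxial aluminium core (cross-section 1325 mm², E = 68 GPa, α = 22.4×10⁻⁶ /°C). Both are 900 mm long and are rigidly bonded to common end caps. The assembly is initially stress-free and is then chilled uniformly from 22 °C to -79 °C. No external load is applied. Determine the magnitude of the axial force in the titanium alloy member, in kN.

P ≈ 62.9 kN (compressive in the titanium alloy)

Both members must finish at the same length. With the larger α, the aluminium tends to over-contract; the plates restrain it, putting the aluminium in tension and the titanium alloy in compression. With no external load the two internal forces are equal and opposite, magnitude P.
Setting the final lengths equal and cancelling L: (α₁ − α₂)ΔT = P/(A₁E₁) + P/(A₂E₂).
|α₁ − α₂|·ΔT = 13.1×10⁻⁶ × 101 = 0.001323.
1/(A₁E₁) + 1/(A₂E₂) = 1/(875×115×10³) + 1/(1325×68×10³) = 2.104×10⁻⁸ N⁻¹.
So P = 0.001323 / 2.104×10⁻⁸ = 62.89 kN.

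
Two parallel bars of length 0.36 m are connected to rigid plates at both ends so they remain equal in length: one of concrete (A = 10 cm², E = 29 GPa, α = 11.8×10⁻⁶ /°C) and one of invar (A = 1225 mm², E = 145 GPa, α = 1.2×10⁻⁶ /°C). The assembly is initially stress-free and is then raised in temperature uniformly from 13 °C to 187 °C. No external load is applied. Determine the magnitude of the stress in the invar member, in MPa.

Both members must finish at the same length. With the larger α, the concrete tends to over-expand; the plates restrain it, putting the concrete in compression and the invar in tension. With no external load the two internal forces are equal and opposite, magnitude P.
Equating the net (thermal + elastic) strains gives |α₁ − α₂|·ΔT = P·[1/(A₁E₁) + 1/(A₂E₂)].
|α₁ − α₂|·ΔT = 10.6×10⁻⁶ × 174 = 0.001844.
1/(A₁E₁) + 1/(A₂E₂) = 1/(1000×29×10³) + 1/(1225×145×10³) = 4.011×10⁻⁸ N⁻¹.
P = 0.001844 / 4.011×10⁻⁸ = 45980 N = 45.98 kN.
σ_{invar} = P/A₂ = 45980/1225 = 37.54 MPa, tensile.

σ ≈ 37.5 MPa (tensile)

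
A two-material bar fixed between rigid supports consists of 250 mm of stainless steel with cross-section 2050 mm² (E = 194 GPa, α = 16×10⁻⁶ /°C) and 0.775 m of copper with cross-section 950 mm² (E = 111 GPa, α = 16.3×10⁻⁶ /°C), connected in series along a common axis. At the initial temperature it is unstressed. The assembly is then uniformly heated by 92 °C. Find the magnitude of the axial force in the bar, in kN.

P ≈ 192 kN (compressive)

If the supports were absent, the total length change would be Σ αᵢΔT Lᵢ = 16×10⁻⁶×92×250 + 16.3×10⁻⁶×92×775 = 1.53 mm.
Since the ends are fixed, an axial force P builds up, equal in every segment, with P · Σ Lᵢ/(AᵢEᵢ) = δ_free.
The series flexibility is Σ Lᵢ/(AᵢEᵢ) = 250/(2050×194×10³) + 775/(950×111×10³) = 7.978×10⁻⁶ mm/N.
Hence P = δ_free / Σ(L/AE) = 1.53/7.978×10⁻⁶ = 191.8 kN (compressive).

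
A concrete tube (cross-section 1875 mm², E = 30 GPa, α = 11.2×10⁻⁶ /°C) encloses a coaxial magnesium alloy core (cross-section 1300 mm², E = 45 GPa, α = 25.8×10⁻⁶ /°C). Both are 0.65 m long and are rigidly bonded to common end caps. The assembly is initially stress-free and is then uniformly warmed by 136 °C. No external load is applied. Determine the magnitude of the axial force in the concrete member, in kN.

Equilibrium of a rigid end plate with no external load gives equal and opposite internal forces ±P in the two members. Since α_{magnesium alloy} > α_{concrete}, heating drives the magnesium alloy into compression and the concrete into tension.
Compatibility of the two members (thermal + elastic change equal): (α₁ − α₂)ΔT = P·[1/(A₁E₁) + 1/(A₂E₂)].
|α₁ − α₂|·ΔT = 14.6×10⁻⁶ × 136 = 0.001986.
1/(A₁E₁) + 1/(A₂E₂) = 1/(1875×30×10³) + 1/(1300×45×10³) = 3.487×10⁻⁸ N⁻¹.
P = 0.001986 / 3.487×10⁻⁸ = 56940 N = 56.94 kN.

P ≈ 56.9 kN (tensile in the concrete)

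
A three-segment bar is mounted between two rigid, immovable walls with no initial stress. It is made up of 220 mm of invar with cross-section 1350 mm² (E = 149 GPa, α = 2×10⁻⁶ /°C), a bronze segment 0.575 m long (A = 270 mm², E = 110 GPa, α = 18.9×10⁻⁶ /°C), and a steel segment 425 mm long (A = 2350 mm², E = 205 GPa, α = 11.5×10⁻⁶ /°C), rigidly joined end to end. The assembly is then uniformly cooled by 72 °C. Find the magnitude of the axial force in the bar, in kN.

P ≈ 54.7 kN (tensile)

With the walls removed the bar would change length by δ_free = Σ αᵢΔT Lᵢ = 2×10⁻⁶×72×220 + 18.9×10⁻⁶×72×575 + 11.5×10⁻⁶×72×425 = 1.166 mm.
Since the ends are fixed, an axial force P builds up, equal in every segment, with P · Σ Lᵢ/(AᵢEᵢ) = δ_free.
The series flexibility is Σ Lᵢ/(AᵢEᵢ) = 220/(1350×149×10³) + 575/(270×110×10³) + 425/(2350×205×10³) = 2.134×10⁻⁵ mm/N.
So P = 1.166 / 2.134×10⁻⁵ = 54.65 kN, tensile.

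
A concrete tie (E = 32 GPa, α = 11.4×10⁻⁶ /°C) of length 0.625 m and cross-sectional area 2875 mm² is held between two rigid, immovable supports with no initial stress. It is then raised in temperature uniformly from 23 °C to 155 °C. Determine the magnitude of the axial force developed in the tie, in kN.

P ≈ 138 kN (compressive)

The ends cannot move, so σ = EαΔT = 32×10³ × 11.4×10⁻⁶ × 132 = 48.15 MPa.
Then P = σA = 48.15 × 2875 mm² = 138.4 kN, compressive.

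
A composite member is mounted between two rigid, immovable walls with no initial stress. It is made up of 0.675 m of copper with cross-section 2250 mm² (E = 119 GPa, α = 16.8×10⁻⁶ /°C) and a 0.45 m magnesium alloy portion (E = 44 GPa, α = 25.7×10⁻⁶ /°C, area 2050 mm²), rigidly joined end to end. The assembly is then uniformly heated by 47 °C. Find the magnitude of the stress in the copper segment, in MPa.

If the supports were absent, the total length change would be Σ αᵢΔT Lᵢ = 16.8×10⁻⁶×47×675 + 25.7×10⁻⁶×47×450 = 1.077 mm.
The rigid supports impose zero overall length change; the single axial force P common to all segments must satisfy P Σ Lᵢ/(AᵢEᵢ) = δ_free.
Σ Lᵢ/(AᵢEᵢ) = 675/(2250×119×10³) + 450/(2050×44×10³) = 7.51×10⁻⁶ mm/N.
Hence P = δ_free / Σ(L/AE) = 1.077/7.51×10⁻⁶ = 143.3 kN (compressive).
σ_{copper} = P / A = 143300 / 2250 = 63.71 MPa.

σ ≈ 63.7 MPa (compressive)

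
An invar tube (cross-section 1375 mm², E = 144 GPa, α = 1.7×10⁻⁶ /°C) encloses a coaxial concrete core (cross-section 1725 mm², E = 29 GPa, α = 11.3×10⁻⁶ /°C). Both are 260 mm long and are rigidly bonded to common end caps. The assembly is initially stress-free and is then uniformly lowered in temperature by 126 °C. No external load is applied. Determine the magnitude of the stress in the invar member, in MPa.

Both members must finish at the same length. With the larger α, the concrete tends to over-contract; the plates restrain it, putting the concrete in tension and the invar in compression. With no external load the two internal forces are equal and opposite, magnitude P.
Setting the final lengths equal and cancelling L: (α₁ − α₂)ΔT = P/(A₁E₁) + P/(A₂E₂).
|α₁ − α₂|·ΔT = 9.6×10⁻⁶ × 126 = 0.00121.
1/(A₁E₁) + 1/(A₂E₂) = 1/(1375×144×10³) + 1/(1725×29×10³) = 2.504×10⁻⁸ N⁻¹.
So P = 0.00121 / 2.504×10⁻⁸ = 48.31 kN.
σ_{invar} = P/A₁ = 48310/1375 = 35.13 MPa, compressive.

σ ≈ 35.1 MPa (compressive)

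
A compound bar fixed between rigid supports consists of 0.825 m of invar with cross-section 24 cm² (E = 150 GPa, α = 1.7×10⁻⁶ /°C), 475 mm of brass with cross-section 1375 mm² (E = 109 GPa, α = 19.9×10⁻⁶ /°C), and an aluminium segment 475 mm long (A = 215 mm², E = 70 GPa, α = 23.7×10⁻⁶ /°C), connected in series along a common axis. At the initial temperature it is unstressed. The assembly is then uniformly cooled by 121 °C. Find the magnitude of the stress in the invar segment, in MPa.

With the walls removed the bar would change length by δ_free = Σ αᵢΔT Lᵢ = 1.7×10⁻⁶×121×825 + 19.9×10⁻⁶×121×475 + 23.7×10⁻⁶×121×475 = 2.676 mm.
The walls prevent any net length change, so an axial force P (same in every segment) develops. Compatibility: P · Σ Lᵢ/(AᵢEᵢ) = δ_free.
The series flexibility is Σ Lᵢ/(AᵢEᵢ) = 825/(2400×150×10³) + 475/(1375×109×10³) + 475/(215×70×10³) = 3.702×10⁻⁵ mm/N.
Hence P = δ_free / Σ(L/AE) = 2.676/3.702×10⁻⁵ = 72.27 kN (tensile).
σ_{invar} = P / A = 72270 / 2400 = 30.11 MPa.

σ ≈ 30.1 MPa (tensile)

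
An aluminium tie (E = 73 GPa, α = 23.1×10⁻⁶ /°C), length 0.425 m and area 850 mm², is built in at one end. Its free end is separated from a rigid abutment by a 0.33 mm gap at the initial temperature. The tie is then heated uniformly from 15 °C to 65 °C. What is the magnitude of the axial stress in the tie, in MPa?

If the wall were absent the tie would grow by αΔT L = 23.1×10⁻⁶ × 50 × 425 = 0.4909 mm.
After closing the 0.33 mm clearance, 0.4909 − 0.33 = 0.1609 mm of expansion remains to be suppressed by the wall.
That suppressed elongation corresponds to σ = E·Δ/L = 73×10³ × 0.1609/425 = 27.63 MPa.

σ ≈ 27.6 MPa (compressive)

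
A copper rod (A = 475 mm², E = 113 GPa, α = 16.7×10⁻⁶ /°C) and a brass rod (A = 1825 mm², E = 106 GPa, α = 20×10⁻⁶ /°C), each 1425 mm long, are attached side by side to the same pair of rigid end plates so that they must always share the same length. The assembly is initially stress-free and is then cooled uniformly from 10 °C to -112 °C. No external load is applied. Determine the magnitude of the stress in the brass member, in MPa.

The brass has the larger α, so on cooling it would change length more than the copper if both were free. The rigid plates force a common final length, so the brass is put into tension and the copper into compression, with equal and opposite forces P (no external load).
Compatibility of the two members (thermal + elastic change equal): (α₁ − α₂)ΔT = P·[1/(A₁E₁) + 1/(A₂E₂)].
|α₁ − α₂|·ΔT = 3.3×10⁻⁶ × 122 = 0.0004026.
1/(A₁E₁) + 1/(A₂E₂) = 1/(475×113×10³) + 1/(1825×106×10³) = 2.38×10⁻⁸ N⁻¹.
P = 0.0004026 / 2.38×10⁻⁸ = 16920 N = 16.92 kN.
σ_{brass} = P/A₂ = 16920/1825 = 9.269 MPa, tensile.

σ ≈ 9.27 MPa (tensile)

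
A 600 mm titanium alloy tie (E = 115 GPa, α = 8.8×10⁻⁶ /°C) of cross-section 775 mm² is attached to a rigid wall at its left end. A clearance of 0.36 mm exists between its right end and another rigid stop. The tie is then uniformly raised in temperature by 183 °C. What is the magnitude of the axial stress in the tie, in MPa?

σ ≈ 116 MPa (compressive)

Unrestrained expansion: δ_free = αΔT L = 8.8×10⁻⁶ × 183 × 600 = 0.9662 mm.
This exceeds the 0.36 mm gap, so the wall pushes back. The portion of expansion that must be recovered elastically is δ_free − gap = 0.9662 − 0.36 = 0.6062 mm.
Compatibility: PL/(AE) = 0.6062 mm, so σ = P/A = E × (0.6062/600) = 116.2 MPa.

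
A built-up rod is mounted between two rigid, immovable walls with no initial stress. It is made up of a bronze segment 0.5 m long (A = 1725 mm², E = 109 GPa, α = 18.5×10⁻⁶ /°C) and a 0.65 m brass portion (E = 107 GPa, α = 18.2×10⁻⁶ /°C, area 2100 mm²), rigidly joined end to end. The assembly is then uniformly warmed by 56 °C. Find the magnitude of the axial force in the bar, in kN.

If the supports were absent, the total length change would be Σ αᵢΔT Lᵢ = 18.5×10⁻⁶×56×500 + 18.2×10⁻⁶×56×650 = 1.18 mm.
The walls prevent any net length change, so an axial force P (same in every segment) develops. Compatibility: P · Σ Lᵢ/(AᵢEᵢ) = δ_free.
Σ Lᵢ/(AᵢEᵢ) = 500/(1725×109×10³) + 650/(2100×107×10³) = 5.552×10⁻⁶ mm/N.
Hence P = δ_free / Σ(L/AE) = 1.18/5.552×10⁻⁶ = 212.6 kN (compressive).

P ≈ 213 kN (compressive)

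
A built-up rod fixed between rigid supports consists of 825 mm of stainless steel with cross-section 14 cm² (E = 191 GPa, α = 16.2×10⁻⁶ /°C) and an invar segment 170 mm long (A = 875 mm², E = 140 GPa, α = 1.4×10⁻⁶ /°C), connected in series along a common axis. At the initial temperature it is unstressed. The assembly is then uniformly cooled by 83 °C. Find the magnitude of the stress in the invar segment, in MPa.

σ ≈ 288 MPa (tensile)

If the supports were absent, the total length change would be Σ αᵢΔT Lᵢ = 16.2×10⁻⁶×83×825 + 1.4×10⁻⁶×83×170 = 1.129 mm.
The rigid supports impose zero overall length change; the single axial force P common to all segments must satisfy P Σ Lᵢ/(AᵢEᵢ) = δ_free.
The series flexibility is Σ Lᵢ/(AᵢEᵢ) = 825/(1400×191×10³) + 170/(875×140×10³) = 4.473×10⁻⁶ mm/N.
So P = 1.129 / 4.473×10⁻⁶ = 252.4 kN, tensile.
σ_{invar} = P / A = 252400 / 875 = 288.5 MPa.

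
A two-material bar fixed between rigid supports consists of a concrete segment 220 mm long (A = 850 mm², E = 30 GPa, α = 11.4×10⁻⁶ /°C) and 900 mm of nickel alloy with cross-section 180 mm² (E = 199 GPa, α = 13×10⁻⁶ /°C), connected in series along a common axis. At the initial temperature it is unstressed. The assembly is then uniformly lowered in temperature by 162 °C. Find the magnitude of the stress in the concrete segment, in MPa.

With the walls removed the bar would change length by δ_free = Σ αᵢΔT Lᵢ = 11.4×10⁻⁶×162×220 + 13×10⁻⁶×162×900 = 2.302 mm.
Since the ends are fixed, an axial force P builds up, equal in every segment, with P · Σ Lᵢ/(AᵢEᵢ) = δ_free.
Σ Lᵢ/(AᵢEᵢ) = 220/(850×30×10³) + 900/(180×199×10³) = 3.375×10⁻⁵ mm/N.
So P = 2.302 / 3.375×10⁻⁵ = 68.19 kN, tensile.
σ_{concrete} = P / A = 68190 / 850 = 80.23 MPa.

σ ≈ 80.2 MPa (tensile)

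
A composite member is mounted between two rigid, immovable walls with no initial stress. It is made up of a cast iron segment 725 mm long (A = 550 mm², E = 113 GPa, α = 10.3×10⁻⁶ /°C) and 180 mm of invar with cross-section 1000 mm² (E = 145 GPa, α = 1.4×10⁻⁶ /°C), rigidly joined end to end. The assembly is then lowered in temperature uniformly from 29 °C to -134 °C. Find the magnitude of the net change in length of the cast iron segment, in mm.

If the supports were absent, the total length change would be Σ αᵢΔT Lᵢ = 10.3×10⁻⁶×163×725 + 1.4×10⁻⁶×163×180 = 1.258 mm.
Since the ends are fixed, an axial force P builds up, equal in every segment, with P · Σ Lᵢ/(AᵢEᵢ) = δ_free.
The series flexibility is Σ Lᵢ/(AᵢEᵢ) = 725/(550×113×10³) + 180/(1000×145×10³) = 1.291×10⁻⁵ mm/N.
P = 1.258 / 1.291×10⁻⁵ = 97490 N = 97.49 kN, tensile.
For the cast iron segment, free thermal change = 10.3×10⁻⁶×163×725 = 1.217 mm and elastic change from P = 97490×725/(550×113×10³) = 1.137 mm; these oppose, so the net change is 0.0799 mm (segment shortens).

|ΔL| ≈ 0.0799 mm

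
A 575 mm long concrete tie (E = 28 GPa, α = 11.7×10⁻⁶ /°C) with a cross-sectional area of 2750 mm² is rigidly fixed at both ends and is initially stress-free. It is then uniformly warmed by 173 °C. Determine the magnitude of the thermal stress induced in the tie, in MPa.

σ ≈ 56.7 MPa (compressive)

Because both ends are immovable the net strain is zero, and the suppressed thermal strain is αΔT = 11.7×10⁻⁶ × 173 = 2024.1×10⁻⁶.
The stress required to suppress this strain is σ = Eε = 28×10³ × 2024.1×10⁻⁶ = 56.67 MPa, compressive since the tie is trying to expand.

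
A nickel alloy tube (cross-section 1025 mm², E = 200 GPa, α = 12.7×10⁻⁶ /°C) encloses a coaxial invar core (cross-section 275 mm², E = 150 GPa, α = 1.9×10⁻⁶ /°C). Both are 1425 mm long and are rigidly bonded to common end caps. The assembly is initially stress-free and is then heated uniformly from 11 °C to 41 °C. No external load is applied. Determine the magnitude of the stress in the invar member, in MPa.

Equilibrium of a rigid end plate with no external load gives equal and opposite internal forces ±P in the two members. Since α_{nickel alloy} > α_{invar}, heating drives the nickel alloy into compression and the invar into tension.
Setting the final lengths equal and cancelling L: (α₁ − α₂)ΔT = P/(A₁E₁) + P/(A₂E₂).
|α₁ − α₂|·ΔT = 10.8×10⁻⁶ × 30 = 0.000324.
1/(A₁E₁) + 1/(A₂E₂) = 1/(1025×200×10³) + 1/(275×150×10³) = 2.912×10⁻⁸ N⁻¹.
P = 0.000324 / 2.912×10⁻⁸ = 11130 N = 11.13 kN.
σ_{invar} = P/A₂ = 11130/275 = 40.46 MPa, tensile.

σ ≈ 40.5 MPa (tensile)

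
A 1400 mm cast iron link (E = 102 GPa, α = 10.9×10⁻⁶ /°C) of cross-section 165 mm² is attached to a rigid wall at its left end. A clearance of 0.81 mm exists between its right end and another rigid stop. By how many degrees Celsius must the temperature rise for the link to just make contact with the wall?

ΔT ≈ 53.1 °C

Contact occurs when the free expansion equals the gap: αΔT L = 0.81 mm.
So ΔT = g/(αL) = 0.81/(10.9×10⁻⁶ × 1400) = 53.08 °C.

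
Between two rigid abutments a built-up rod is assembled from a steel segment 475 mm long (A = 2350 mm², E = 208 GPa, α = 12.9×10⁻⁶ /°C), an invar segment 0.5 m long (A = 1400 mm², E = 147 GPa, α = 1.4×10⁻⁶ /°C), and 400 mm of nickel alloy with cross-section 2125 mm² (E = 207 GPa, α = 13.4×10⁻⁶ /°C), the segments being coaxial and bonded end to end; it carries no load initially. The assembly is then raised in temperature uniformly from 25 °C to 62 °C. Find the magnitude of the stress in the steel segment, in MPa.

σ ≈ 44.5 MPa (compressive)

Free thermal expansion of the whole bar: Σ αᵢΔT Lᵢ = 12.9×10⁻⁶×37×475 + 1.4×10⁻⁶×37×500 + 13.4×10⁻⁶×37×400 = 0.4509 mm.
Since the ends are fixed, an axial force P builds up, equal in every segment, with P · Σ Lᵢ/(AᵢEᵢ) = δ_free.
The series flexibility is Σ Lᵢ/(AᵢEᵢ) = 475/(2350×208×10³) + 500/(1400×147×10³) + 400/(2125×207×10³) = 4.311×10⁻⁶ mm/N.
Hence P = δ_free / Σ(L/AE) = 0.4509/4.311×10⁻⁶ = 104.6 kN (compressive).
σ_{steel} = P / A = 104600 / 2350 = 44.51 MPa.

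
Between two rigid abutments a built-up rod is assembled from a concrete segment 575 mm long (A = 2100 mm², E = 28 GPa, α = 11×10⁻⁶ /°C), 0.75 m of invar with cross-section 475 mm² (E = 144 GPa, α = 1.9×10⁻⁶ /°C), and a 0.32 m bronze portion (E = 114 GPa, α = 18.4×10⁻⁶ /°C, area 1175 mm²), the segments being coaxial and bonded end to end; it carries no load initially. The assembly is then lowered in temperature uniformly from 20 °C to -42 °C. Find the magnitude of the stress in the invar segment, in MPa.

σ ≈ 77 MPa (tensile)

With the walls removed the bar would change length by δ_free = Σ αᵢΔT Lᵢ = 11×10⁻⁶×62×575 + 1.9×10⁻⁶×62×750 + 18.4×10⁻⁶×62×320 = 0.8456 mm.
The rigid supports impose zero overall length change; the single axial force P common to all segments must satisfy P Σ Lᵢ/(AᵢEᵢ) = δ_free.
The series flexibility is Σ Lᵢ/(AᵢEᵢ) = 575/(2100×28×10³) + 750/(475×144×10³) + 320/(1175×114×10³) = 2.313×10⁻⁵ mm/N.
P = 0.8456 / 2.313×10⁻⁵ = 36550 N = 36.55 kN, tensile.
σ_{invar} = P / A = 36550 / 475 = 76.95 MPa.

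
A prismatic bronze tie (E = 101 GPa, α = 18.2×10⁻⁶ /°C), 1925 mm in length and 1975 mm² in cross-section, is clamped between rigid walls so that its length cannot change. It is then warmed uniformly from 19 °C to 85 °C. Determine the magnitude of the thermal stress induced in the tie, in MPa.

Because both ends are immovable the net strain is zero, and the suppressed thermal strain is αΔT = 18.2×10⁻⁶ × 66 = 1201.2×10⁻⁶.
σ = EαΔT = 101×10³ × 18.2×10⁻⁶ × 66 = 121.3 MPa (compressive; the tie is trying to expand).

σ ≈ 121 MPa (compressive)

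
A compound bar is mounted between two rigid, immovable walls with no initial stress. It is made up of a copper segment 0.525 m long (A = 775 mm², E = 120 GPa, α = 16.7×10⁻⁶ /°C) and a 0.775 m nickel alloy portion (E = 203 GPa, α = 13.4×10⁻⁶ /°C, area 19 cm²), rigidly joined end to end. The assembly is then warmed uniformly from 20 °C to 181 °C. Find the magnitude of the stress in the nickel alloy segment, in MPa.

If the supports were absent, the total length change would be Σ αᵢΔT Lᵢ = 16.7×10⁻⁶×161×525 + 13.4×10⁻⁶×161×775 = 3.084 mm.
The rigid supports impose zero overall length change; the single axial force P common to all segments must satisfy P Σ Lᵢ/(AᵢEᵢ) = δ_free.
Σ Lᵢ/(AᵢEᵢ) = 525/(775×120×10³) + 775/(1900×203×10³) = 7.654×10⁻⁶ mm/N.
So P = 3.084 / 7.654×10⁻⁶ = 402.8 kN, compressive.
σ_{nickel alloy} = P / A = 402800 / 1900 = 212 MPa.

σ ≈ 212 MPa (compressive)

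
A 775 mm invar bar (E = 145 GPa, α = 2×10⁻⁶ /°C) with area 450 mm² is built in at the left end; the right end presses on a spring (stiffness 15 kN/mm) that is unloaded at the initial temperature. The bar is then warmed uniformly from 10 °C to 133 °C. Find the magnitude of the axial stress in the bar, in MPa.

If the spring were absent the bar would lengthen by αΔT L = 2×10⁻⁶ × 123 × 775 = 0.1906 mm.
Let P be the compressive force at the spring. The bar shortens elastically by PL/(AE) and the spring compresses by P/k; together these equal δ_free.
So P = δ_free / [L/(AE) + 1/k] = 0.1906 / [ 775/(450×145×10³) + 1/(15×10³) ].
P = 0.1906 / 7.854×10⁻⁵ = 2427 N.
σ = P/A = 2427/450 = 5.394 MPa.

σ ≈ 5.39 MPa (compressive)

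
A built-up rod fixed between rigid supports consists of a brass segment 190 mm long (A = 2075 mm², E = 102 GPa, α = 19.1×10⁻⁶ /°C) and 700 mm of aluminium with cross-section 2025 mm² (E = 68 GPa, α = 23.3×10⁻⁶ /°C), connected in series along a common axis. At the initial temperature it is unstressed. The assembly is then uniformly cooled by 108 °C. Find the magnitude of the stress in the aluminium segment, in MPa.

With the walls removed the bar would change length by δ_free = Σ αᵢΔT Lᵢ = 19.1×10⁻⁶×108×190 + 23.3×10⁻⁶×108×700 = 2.153 mm.
The walls prevent any net length change, so an axial force P (same in every segment) develops. Compatibility: P · Σ Lᵢ/(AᵢEᵢ) = δ_free.
The series flexibility is Σ Lᵢ/(AᵢEᵢ) = 190/(2075×102×10³) + 700/(2025×68×10³) = 5.981×10⁻⁶ mm/N.
So P = 2.153 / 5.981×10⁻⁶ = 360 kN, tensile.
σ_{aluminium} = P / A = 360000 / 2025 = 177.8 MPa.

σ ≈ 178 MPa (tensile)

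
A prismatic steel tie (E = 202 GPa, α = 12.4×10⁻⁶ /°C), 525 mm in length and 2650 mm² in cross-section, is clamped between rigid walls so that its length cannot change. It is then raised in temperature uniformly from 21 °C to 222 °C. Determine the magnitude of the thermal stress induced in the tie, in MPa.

Because both ends are immovable the net strain is zero, and the suppressed thermal strain is αΔT = 12.4×10⁻⁶ × 201 = 2492.4×10⁻⁶.
σ = EαΔT = 202×10³ × 12.4×10⁻⁶ × 201 = 503.5 MPa (compressive; the tie is trying to expand).

σ ≈ 503 MPa (compressive)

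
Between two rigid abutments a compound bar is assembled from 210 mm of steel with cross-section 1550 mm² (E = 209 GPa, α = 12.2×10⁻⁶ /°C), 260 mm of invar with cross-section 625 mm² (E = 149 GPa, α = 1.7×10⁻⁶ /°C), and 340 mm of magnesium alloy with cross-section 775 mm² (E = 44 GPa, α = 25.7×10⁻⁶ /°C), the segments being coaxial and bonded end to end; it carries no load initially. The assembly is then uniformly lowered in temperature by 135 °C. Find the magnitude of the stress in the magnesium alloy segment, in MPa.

σ ≈ 153 MPa (tensile)

Free thermal contraction of the whole bar: Σ αᵢΔT Lᵢ = 12.2×10⁻⁶×135×210 + 1.7×10⁻⁶×135×260 + 25.7×10⁻⁶×135×340 = 1.585 mm.
The rigid supports impose zero overall length change; the single axial force P common to all segments must satisfy P Σ Lᵢ/(AᵢEᵢ) = δ_free.
The series flexibility is Σ Lᵢ/(AᵢEᵢ) = 210/(1550×209×10³) + 260/(625×149×10³) + 340/(775×44×10³) = 1.341×10⁻⁵ mm/N.
P = 1.585 / 1.341×10⁻⁵ = 118200 N = 118.2 kN, tensile.
σ_{magnesium alloy} = P / A = 118200 / 775 = 152.5 MPa.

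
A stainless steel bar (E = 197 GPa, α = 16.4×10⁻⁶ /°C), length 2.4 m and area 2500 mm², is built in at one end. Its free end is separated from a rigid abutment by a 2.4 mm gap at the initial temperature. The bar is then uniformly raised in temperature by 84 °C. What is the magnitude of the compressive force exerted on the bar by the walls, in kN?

P ≈ 186 kN

If the wall were absent the bar would grow by αΔT L = 16.4×10⁻⁶ × 84 × 2400 = 3.306 mm.
The gap closes (δ_free > 2.4 mm) and the wall then resists a further 3.306 − 2.4 = 0.9062 mm of expansion.
That suppressed elongation corresponds to σ = E·Δ/L = 197×10³ × 0.9062/2400 = 74.39 MPa.
P = σA = 74.39 × 2500 = 186 kN.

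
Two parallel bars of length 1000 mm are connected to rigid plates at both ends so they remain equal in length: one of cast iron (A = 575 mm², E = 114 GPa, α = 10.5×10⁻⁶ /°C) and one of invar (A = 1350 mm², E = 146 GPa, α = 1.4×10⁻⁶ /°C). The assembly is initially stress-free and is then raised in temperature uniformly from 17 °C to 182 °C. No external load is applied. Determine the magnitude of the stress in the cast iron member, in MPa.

Both members must finish at the same length. With the larger α, the cast iron tends to over-expand; the plates restrain it, putting the cast iron in compression and the invar in tension. With no external load the two internal forces are equal and opposite, magnitude P.
Compatibility of the two members (thermal + elastic change equal): (α₁ − α₂)ΔT = P·[1/(A₁E₁) + 1/(A₂E₂)].
|α₁ − α₂|·ΔT = 9.1×10⁻⁶ × 165 = 0.001501.
1/(A₁E₁) + 1/(A₂E₂) = 1/(575×114×10³) + 1/(1350×146×10³) = 2.033×10⁻⁸ N⁻¹.
So P = 0.001501 / 2.033×10⁻⁸ = 73.86 kN.
σ_{cast iron} = P/A₁ = 73860/575 = 128.5 MPa, compressive.

σ ≈ 128 MPa (compressive)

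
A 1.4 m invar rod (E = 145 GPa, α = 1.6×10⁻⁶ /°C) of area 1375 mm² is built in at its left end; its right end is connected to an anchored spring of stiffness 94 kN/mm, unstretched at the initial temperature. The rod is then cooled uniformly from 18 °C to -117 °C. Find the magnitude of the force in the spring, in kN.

If the spring were absent the rod would shorten by αΔT L = 1.6×10⁻⁶ × 135 × 1400 = 0.3024 mm.
With a force P in the spring, the elastic change of the rod is PL/(AE) and that of the spring is P/k; compatibility requires their sum to equal δ_free.
P [ L/(AE) + 1/k ] = δ_free → P [ 1400/(1375×145×10³) + 1/(94×10³) ] = 0.3024.
P = 0.3024 / 1.766×10⁻⁵ = 17120 N.

P ≈ 17.1 kN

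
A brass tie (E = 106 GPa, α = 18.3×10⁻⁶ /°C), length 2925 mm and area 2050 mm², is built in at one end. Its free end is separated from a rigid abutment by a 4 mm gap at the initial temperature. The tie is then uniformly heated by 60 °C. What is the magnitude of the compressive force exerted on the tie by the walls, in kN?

P ≈ 0 kN

If the wall were absent the tie would grow by αΔT L = 18.3×10⁻⁶ × 60 × 2925 = 3.212 mm.
This is smaller than the 4 mm clearance, so the tie expands freely without reaching the stop — the stress is zero.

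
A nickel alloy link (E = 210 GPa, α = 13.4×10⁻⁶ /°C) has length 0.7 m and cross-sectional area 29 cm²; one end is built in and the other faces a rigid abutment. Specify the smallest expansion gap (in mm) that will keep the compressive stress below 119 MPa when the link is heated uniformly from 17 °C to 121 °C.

g ≈ 0.579 mm

Free expansion if unrestrained: δ_free = αΔT L = 13.4×10⁻⁶ × 104 × 700 = 0.9755 mm.
At the allowable stress the elastic shortening the wall may impose is σL/E = 119 × 700 / (210×10³) = 0.3967 mm.
The gap must absorb the remainder: g_min = 0.9755 − 0.3967 = 0.5789 mm.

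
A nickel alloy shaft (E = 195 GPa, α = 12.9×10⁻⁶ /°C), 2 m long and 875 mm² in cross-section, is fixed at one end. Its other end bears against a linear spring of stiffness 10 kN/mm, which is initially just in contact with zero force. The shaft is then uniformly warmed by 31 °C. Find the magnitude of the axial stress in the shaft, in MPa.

σ ≈ 8.18 MPa (compressive)

Free thermal expansion: δ_free = αΔT L = 12.9×10⁻⁶ × 31 × 2000 = 0.7998 mm.
With a force P in the spring, the elastic change of the shaft is PL/(AE) and that of the spring is P/k; compatibility requires their sum to equal δ_free.
So P = δ_free / [L/(AE) + 1/k] = 0.7998 / [ 2000/(875×195×10³) + 1/(10×10³) ].
P = 0.7998 / 0.0001117 = 7159 N.
σ = P/A = 7159/875 = 8.182 MPa.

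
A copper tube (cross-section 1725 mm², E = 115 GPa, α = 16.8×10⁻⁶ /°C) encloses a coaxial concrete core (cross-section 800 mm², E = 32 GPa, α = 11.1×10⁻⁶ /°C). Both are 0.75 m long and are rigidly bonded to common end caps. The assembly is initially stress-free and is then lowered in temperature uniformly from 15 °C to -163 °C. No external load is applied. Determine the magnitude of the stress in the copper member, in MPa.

σ ≈ 13.3 MPa (tensile)

Equilibrium of a rigid end plate with no external load gives equal and opposite internal forces ±P in the two members. Since α_{copper} > α_{concrete}, cooling drives the copper into tension and the concrete into compression.
Setting the final lengths equal and cancelling L: (α₁ − α₂)ΔT = P/(A₁E₁) + P/(A₂E₂).
|α₁ − α₂|·ΔT = 5.7×10⁻⁶ × 178 = 0.001015.
1/(A₁E₁) + 1/(A₂E₂) = 1/(1725×115×10³) + 1/(800×32×10³) = 4.41×10⁻⁸ N⁻¹.
So P = 0.001015 / 4.41×10⁻⁸ = 23 kN.
σ_{copper} = P/A₁ = 23000/1725 = 13.34 MPa, tensile.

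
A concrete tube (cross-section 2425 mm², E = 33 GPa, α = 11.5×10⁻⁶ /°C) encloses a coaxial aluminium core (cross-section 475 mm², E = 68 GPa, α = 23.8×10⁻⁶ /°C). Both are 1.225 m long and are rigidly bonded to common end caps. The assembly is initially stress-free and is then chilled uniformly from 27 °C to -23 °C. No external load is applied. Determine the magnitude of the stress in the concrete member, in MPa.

σ ≈ 5.84 MPa (compressive)

Equilibrium of a rigid end plate with no external load gives equal and opposite internal forces ±P in the two members. Since α_{aluminium} > α_{concrete}, cooling drives the aluminium into tension and the concrete into compression.
Compatibility of the two members (thermal + elastic change equal): (α₁ − α₂)ΔT = P·[1/(A₁E₁) + 1/(A₂E₂)].
|α₁ − α₂|·ΔT = 12.3×10⁻⁶ × 50 = 0.000615.
1/(A₁E₁) + 1/(A₂E₂) = 1/(2425×33×10³) + 1/(475×68×10³) = 4.346×10⁻⁸ N⁻¹.
P = 0.000615 / 4.346×10⁻⁸ = 14150 N = 14.15 kN.
σ_{concrete} = P/A₁ = 14150/2425 = 5.836 MPa, compressive.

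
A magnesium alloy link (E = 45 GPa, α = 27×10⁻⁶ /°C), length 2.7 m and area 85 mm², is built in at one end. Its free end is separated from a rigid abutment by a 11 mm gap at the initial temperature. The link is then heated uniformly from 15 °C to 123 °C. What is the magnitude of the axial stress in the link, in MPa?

If the wall were absent the link would grow by αΔT L = 27×10⁻⁶ × 108 × 2700 = 7.873 mm.
This is smaller than the 11 mm clearance, so the link expands freely without reaching the stop — the stress is zero.

σ ≈ 0 MPa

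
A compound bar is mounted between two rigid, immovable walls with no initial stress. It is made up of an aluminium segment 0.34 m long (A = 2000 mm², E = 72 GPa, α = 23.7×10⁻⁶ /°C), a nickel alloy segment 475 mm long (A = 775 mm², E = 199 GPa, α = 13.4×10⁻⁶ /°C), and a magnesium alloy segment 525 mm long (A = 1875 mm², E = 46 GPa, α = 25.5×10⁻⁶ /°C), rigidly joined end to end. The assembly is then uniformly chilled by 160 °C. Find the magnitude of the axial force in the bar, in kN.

Free thermal contraction of the whole bar: Σ αᵢΔT Lᵢ = 23.7×10⁻⁶×160×340 + 13.4×10⁻⁶×160×475 + 25.5×10⁻⁶×160×525 = 4.45 mm.
Since the ends are fixed, an axial force P builds up, equal in every segment, with P · Σ Lᵢ/(AᵢEᵢ) = δ_free.
Σ Lᵢ/(AᵢEᵢ) = 340/(2000×72×10³) + 475/(775×199×10³) + 525/(1875×46×10³) = 1.153×10⁻⁵ mm/N.
Hence P = δ_free / Σ(L/AE) = 4.45/1.153×10⁻⁵ = 386 kN (tensile).

P ≈ 386 kN (tensile)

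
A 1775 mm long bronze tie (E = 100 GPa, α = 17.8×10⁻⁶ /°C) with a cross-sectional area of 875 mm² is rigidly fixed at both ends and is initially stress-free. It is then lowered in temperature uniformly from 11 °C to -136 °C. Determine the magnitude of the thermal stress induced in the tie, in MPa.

σ ≈ 262 MPa (tensile)

The supports are rigid, so the total axial strain is zero. The restrained thermal strain is ε = αΔT = 17.8×10⁻⁶ × 147 = 2616.6×10⁻⁶.
The stress required to suppress this strain is σ = Eε = 100×10³ × 2616.6×10⁻⁶ = 261.7 MPa, tensile since the tie is trying to contract.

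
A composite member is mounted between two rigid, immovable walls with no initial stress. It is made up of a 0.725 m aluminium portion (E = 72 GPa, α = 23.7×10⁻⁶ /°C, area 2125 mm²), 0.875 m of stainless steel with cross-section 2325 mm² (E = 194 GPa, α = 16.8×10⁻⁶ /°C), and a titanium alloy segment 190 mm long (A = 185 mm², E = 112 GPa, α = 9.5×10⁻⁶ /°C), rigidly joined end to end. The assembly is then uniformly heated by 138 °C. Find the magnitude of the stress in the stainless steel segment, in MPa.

σ ≈ 126 MPa (compressive)

If the supports were absent, the total length change would be Σ αᵢΔT Lᵢ = 23.7×10⁻⁶×138×725 + 16.8×10⁻⁶×138×875 + 9.5×10⁻⁶×138×190 = 4.649 mm.
The walls prevent any net length change, so an axial force P (same in every segment) develops. Compatibility: P · Σ Lᵢ/(AᵢEᵢ) = δ_free.
Σ Lᵢ/(AᵢEᵢ) = 725/(2125×72×10³) + 875/(2325×194×10³) + 190/(185×112×10³) = 1.585×10⁻⁵ mm/N.
P = 4.649 / 1.585×10⁻⁵ = 293300 N = 293.3 kN, compressive.
σ_{stainless steel} = P / A = 293300 / 2325 = 126.2 MPa.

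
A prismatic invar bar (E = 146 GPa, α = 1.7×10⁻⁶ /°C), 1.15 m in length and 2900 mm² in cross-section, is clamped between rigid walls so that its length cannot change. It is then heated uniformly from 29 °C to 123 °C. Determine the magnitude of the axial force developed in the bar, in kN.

The ends cannot move, so σ = EαΔT = 146×10³ × 1.7×10⁻⁶ × 94 = 23.33 MPa.
Then P = σA = 23.33 × 2900 mm² = 67.66 kN, compressive.

P ≈ 67.7 kN (compressive)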